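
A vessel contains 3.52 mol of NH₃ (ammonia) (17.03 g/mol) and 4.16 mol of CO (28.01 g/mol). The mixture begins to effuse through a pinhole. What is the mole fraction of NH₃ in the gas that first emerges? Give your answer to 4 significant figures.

0.5204

Rate_i ∝ x_i/√M_i (Graham's law weighted by mole fraction), so the effusate composition follows n_i/√M_i.
So x_NH₃ in the escaping gas = (n_NH₃/√M_NH₃) / Σ(n_i/√M_i)
= (3.52/√17.03) / (3.52/√17.03 + 4.16/√28.01) = 0.8530/(0.8530 + 0.7860) = 0.5204.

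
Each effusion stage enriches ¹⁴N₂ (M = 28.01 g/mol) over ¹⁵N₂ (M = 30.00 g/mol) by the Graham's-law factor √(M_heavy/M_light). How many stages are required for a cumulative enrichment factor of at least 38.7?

Single-stage factor α = √(30.00/28.01), so ln α = ½ ln(1.07105) = 0.03432.
Need α^N ≥ 38.7 ⇒ N ≥ ln(38.7) / ln α = 3.656 / 0.03432 = 106.53.
So at least 107 stages are needed.

107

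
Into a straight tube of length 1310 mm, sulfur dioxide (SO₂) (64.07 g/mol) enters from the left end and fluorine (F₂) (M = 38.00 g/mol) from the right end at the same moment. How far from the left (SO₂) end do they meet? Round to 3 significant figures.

The fronts meet when d_SO₂ + d_F₂ = L with d_SO₂/d_F₂ = √(M_F₂/M_SO₂) (Graham's law). Here √(M_F₂/M_SO₂) = √(38.00/64.07) = 0.7701.
With d_SO₂ + d_F₂ = 1310 mm, d_F₂ = 1310/(1 + 0.7701) = 740.1 mm.
d_SO₂ = 1310 − 740.1 = 570 mm.

570 mm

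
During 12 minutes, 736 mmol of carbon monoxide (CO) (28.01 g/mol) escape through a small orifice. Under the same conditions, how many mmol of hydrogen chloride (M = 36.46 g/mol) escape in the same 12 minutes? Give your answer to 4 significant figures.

645.1 mmol

By Graham's law, rate_HCl/rate_CO = √(M_CO/M_HCl) = √(28.01/36.46) = √0.7682 = 0.8765.
So the amount for HCl is 736 × 0.8765 = 645.1 mmol.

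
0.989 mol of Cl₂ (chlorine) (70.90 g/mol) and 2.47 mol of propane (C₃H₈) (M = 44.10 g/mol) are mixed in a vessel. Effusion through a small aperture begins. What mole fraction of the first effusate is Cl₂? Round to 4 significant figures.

Effusion rate of each component ∝ n_i/√M_i (partial pressure × 1/√M).
So x_Cl₂ in the escaping gas = (n_Cl₂/√M_Cl₂) / Σ(n_i/√M_i)
= (0.989/√70.90) / (0.989/√70.90 + 2.47/√44.10) = 0.1175/(0.1175 + 0.3719) = 0.2400.

0.2400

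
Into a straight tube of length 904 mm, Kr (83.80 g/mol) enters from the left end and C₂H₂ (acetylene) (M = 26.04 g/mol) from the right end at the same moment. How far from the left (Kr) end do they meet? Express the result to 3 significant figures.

324 mm

The fronts meet when d_Kr + d_C₂H₂ = L with d_Kr/d_C₂H₂ = √(M_C₂H₂/M_Kr) (Graham's law). Here √(M_C₂H₂/M_Kr) = √(26.04/83.80) = 0.5574.
With d_Kr + d_C₂H₂ = 904 mm, d_C₂H₂ = 904/(1 + 0.5574) = 580.4 mm.
d_Kr = 904 − 580.4 = 324 mm.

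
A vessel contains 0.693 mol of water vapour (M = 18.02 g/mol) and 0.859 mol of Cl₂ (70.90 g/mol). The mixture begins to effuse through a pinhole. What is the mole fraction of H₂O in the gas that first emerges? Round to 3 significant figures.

Rate_i ∝ x_i/√M_i (Graham's law weighted by mole fraction), so the effusate composition follows n_i/√M_i.
Mole fraction of H₂O in the effusate = (n_H₂O/√M_H₂O) / (n_H₂O/√M_H₂O + n_Cl₂/√M_Cl₂)
= (0.693/√18.02) / (0.693/√18.02 + 0.859/√70.90) = 0.1633/(0.1633 + 0.1020) = 0.615.

0.615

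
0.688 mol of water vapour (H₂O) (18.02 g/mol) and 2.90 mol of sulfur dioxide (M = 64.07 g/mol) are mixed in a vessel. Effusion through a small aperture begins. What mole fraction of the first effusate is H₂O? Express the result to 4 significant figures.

0.3091

Effusion rate of each component ∝ n_i/√M_i (partial pressure × 1/√M).
So x_H₂O in the escaping gas = (n_H₂O/√M_H₂O) / Σ(n_i/√M_i)
= (0.688/√18.02) / (0.688/√18.02 + 2.90/√64.07) = 0.1621/(0.1621 + 0.3623) = 0.3091.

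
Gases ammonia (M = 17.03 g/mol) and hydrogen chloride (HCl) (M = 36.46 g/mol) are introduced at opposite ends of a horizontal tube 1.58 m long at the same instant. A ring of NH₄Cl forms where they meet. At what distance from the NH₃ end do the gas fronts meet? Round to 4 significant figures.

In equal time, each gas travels a distance ∝ its rate ∝ 1/√M, so d_NH₃/d_HCl = √(M_HCl/M_NH₃) = √(36.46/17.03) = 1.463.
With d_NH₃ + d_HCl = 1.58 m, d_HCl = 1.58/(1 + 1.463) = 0.6414 m.
d_NH₃ = 1.58 − 0.6414 = 0.9386 m.

0.9386 m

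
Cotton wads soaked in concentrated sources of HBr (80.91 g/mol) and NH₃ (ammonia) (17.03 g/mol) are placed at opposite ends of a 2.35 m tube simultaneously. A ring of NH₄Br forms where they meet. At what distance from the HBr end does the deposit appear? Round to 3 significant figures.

0.739 m

Graham's law gives d_HBr/d_NH₃ = rate_HBr/rate_NH₃ = √(M_NH₃/M_HBr) = √(17.03/80.91) = 0.4588.
With d_HBr + d_NH₃ = 2.35 m, d_NH₃ = 2.35/(1 + 0.4588) = 1.611 m.
d_HBr = 2.35 − 1.611 = 0.739 m.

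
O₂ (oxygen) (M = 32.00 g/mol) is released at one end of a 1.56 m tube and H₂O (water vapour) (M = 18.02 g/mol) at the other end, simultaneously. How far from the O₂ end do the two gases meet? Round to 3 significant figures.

The fronts meet when d_O₂ + d_H₂O = L with d_O₂/d_H₂O = √(M_H₂O/M_O₂) (Graham's law). Here √(M_H₂O/M_O₂) = √(18.02/32.00) = 0.7504.
With d_O₂ + d_H₂O = 1.56 m, d_H₂O = 1.56/(1 + 0.7504) = 0.8912 m.
d_O₂ = 1.56 − 0.8912 = 0.669 m.

0.669 m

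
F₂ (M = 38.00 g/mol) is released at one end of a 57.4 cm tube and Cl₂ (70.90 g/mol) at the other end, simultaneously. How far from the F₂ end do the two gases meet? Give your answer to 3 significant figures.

In equal time, each gas travels a distance ∝ its rate ∝ 1/√M, so d_F₂/d_Cl₂ = √(M_Cl₂/M_F₂) = √(70.90/38.00) = 1.366.
With d_F₂ + d_Cl₂ = 57.4 cm, d_Cl₂ = 57.4/(1 + 1.366) = 24.26 cm.
d_F₂ = 57.4 − 24.26 = 33.1 cm.

33.1 cm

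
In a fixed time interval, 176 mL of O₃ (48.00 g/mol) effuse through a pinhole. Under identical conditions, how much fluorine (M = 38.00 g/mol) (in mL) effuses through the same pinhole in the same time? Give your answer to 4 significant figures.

From Graham's law, rate_F₂/rate_O₃ = √(M_O₃/M_F₂) = √(48.00/38.00) = √1.263 = 1.124.
So the volume for F₂ is 176 × 1.124 = 197.8 mL.

197.8 mL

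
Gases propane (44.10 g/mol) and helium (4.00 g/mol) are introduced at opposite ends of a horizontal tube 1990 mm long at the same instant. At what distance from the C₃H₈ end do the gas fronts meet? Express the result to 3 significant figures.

461 mm

In equal time, each gas travels a distance ∝ its rate ∝ 1/√M, so d_C₃H₈/d_He = √(M_He/M_C₃H₈) = √(4.00/44.10) = 0.3012.
With d_C₃H₈ + d_He = 1990 mm, d_He = 1990/(1 + 0.3012) = 1529 mm.
d_C₃H₈ = 1990 − 1529 = 461 mm.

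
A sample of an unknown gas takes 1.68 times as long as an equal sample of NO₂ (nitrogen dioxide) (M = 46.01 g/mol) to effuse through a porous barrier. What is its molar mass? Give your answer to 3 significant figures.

130 g/mol

Graham's law gives t_X/t_NO₂ = √(M_X/M_NO₂).
1.68 = √(M_X/46.01)
M_X = 46.01 × 1.68² = 46.01 × 2.822 = 130 g/mol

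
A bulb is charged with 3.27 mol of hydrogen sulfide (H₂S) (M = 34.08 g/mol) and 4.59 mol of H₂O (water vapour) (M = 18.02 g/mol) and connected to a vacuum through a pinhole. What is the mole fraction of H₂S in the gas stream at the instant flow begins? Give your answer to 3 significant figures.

0.341

The effusion rate of species i is ∝ p_i/√M_i ∝ n_i/√M_i.
Mole fraction of H₂S in the effusate = (n_H₂S/√M_H₂S) / (n_H₂S/√M_H₂S + n_H₂O/√M_H₂O)
= (3.27/√34.08) / (3.27/√34.08 + 4.59/√18.02) = 0.5601/(0.5601 + 1.081) = 0.341.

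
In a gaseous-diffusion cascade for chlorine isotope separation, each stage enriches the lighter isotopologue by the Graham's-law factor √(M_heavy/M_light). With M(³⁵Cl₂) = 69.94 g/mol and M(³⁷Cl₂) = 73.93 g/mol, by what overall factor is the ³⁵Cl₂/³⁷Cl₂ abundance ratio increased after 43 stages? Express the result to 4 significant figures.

Overall factor = α^43 with α = √(73.93/69.94), i.e. (73.93/69.94)^(43/2).
= 1.05705^(43/2) = 3.296.

3.296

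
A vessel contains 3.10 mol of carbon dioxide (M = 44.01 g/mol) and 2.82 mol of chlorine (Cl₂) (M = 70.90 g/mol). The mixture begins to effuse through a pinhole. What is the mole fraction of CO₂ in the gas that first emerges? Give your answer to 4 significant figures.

Each component's effusion rate ∝ (its partial pressure)·(1/√M) ∝ n_i/√M_i.
So x_CO₂ in the escaping gas = (n_CO₂/√M_CO₂) / Σ(n_i/√M_i)
= (3.10/√44.01) / (3.10/√44.01 + 2.82/√70.90) = 0.4673/(0.4673 + 0.3349) = 0.5825.

0.5825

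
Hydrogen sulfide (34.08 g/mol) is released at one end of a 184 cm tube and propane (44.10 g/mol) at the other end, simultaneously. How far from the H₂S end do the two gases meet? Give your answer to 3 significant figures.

97.9 cm

Distances travelled in equal time are proportional to diffusion rates, so d_H₂S/d_C₃H₈ = √(M_C₃H₈/M_H₂S) = √(44.10/34.08) = 1.138.
With d_H₂S + d_C₃H₈ = 184 cm, d_C₃H₈ = 184/(1 + 1.138) = 86.08 cm.
d_H₂S = 184 − 86.08 = 97.9 cm.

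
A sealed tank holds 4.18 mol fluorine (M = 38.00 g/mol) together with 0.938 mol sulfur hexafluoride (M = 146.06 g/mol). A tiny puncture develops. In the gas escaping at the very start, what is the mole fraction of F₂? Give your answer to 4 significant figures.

0.8973

The effusion rate of species i is ∝ p_i/√M_i ∝ n_i/√M_i.
So x_F₂ in the escaping gas = (n_F₂/√M_F₂) / Σ(n_i/√M_i)
= (4.18/√38.00) / (4.18/√38.00 + 0.938/√146.06) = 0.6781/(0.6781 + 0.07761) = 0.8973.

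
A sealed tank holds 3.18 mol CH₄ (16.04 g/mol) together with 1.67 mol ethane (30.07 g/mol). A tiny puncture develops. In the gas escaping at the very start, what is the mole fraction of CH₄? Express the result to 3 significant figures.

Rate_i ∝ x_i/√M_i (Graham's law weighted by mole fraction), so the effusate composition follows n_i/√M_i.
So x_CH₄ in the escaping gas = (n_CH₄/√M_CH₄) / Σ(n_i/√M_i)
= (3.18/√16.04) / (3.18/√16.04 + 1.67/√30.07) = 0.7940/(0.7940 + 0.3045) = 0.723.

0.723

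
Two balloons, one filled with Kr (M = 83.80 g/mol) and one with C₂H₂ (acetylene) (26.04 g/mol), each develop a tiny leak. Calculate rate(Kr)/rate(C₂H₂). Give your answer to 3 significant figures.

From Graham's law, rate_Kr/rate_C₂H₂ = √(M_C₂H₂/M_Kr) = √(26.04/83.80) = √0.3107 = 0.557.

0.557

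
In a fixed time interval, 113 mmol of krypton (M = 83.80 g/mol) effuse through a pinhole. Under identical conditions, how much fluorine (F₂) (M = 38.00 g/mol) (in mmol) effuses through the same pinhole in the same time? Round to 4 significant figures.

167.8 mmol

Using Graham's law: rate_F₂/rate_Kr = √(M_Kr/M_F₂) = √(83.80/38.00) = √2.205 = 1.485.
So the amount for F₂ is 113 × 1.485 = 167.8 mmol.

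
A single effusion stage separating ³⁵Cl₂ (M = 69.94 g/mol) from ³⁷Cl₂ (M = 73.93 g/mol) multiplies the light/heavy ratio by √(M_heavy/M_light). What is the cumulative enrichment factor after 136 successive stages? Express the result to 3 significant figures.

The single-stage factor is √(M_heavy/M_light), so 136 stages give [√(73.93/69.94)]^136 = (73.93/69.94)^(136/2).
= 1.05705^68 = 43.5.

43.5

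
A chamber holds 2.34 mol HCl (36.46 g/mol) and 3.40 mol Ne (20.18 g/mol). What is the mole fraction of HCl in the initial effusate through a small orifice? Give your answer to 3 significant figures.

The effusion rate of species i is ∝ p_i/√M_i ∝ n_i/√M_i.
Mole fraction of HCl in the effusate = (n_HCl/√M_HCl) / (n_HCl/√M_HCl + n_Ne/√M_Ne)
= (2.34/√36.46) / (2.34/√36.46 + 3.40/√20.18) = 0.3875/(0.3875 + 0.7569) = 0.339.

0.339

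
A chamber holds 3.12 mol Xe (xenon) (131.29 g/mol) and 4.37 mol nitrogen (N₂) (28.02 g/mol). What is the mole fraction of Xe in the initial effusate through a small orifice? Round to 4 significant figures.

Rate_i ∝ x_i/√M_i (Graham's law weighted by mole fraction), so the effusate composition follows n_i/√M_i.
x_Xe(eff) = (n_Xe/√M_Xe) / (n_Xe/√M_Xe + n_N₂/√M_N₂)
= (3.12/√131.29) / (3.12/√131.29 + 4.37/√28.02) = 0.2723/(0.2723 + 0.8256) = 0.2480.

0.2480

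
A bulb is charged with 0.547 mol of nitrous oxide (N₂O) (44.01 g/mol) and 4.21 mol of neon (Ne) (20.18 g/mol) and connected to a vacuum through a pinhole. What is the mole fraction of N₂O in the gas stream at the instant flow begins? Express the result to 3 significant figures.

0.0809

Rate_i ∝ x_i/√M_i (Graham's law weighted by mole fraction), so the effusate composition follows n_i/√M_i.
So x_N₂O in the escaping gas = (n_N₂O/√M_N₂O) / Σ(n_i/√M_i)
= (0.547/√44.01) / (0.547/√44.01 + 4.21/√20.18) = 0.08245/(0.08245 + 0.9372) = 0.0809.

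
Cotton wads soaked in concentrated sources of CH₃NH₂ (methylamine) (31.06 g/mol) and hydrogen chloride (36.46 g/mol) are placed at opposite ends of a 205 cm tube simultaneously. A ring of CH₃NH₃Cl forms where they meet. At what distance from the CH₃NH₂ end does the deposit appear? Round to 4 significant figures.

106.6 cm

In equal time, each gas travels a distance ∝ its rate ∝ 1/√M, so d_CH₃NH₂/d_HCl = √(M_HCl/M_CH₃NH₂) = √(36.46/31.06) = 1.083.
With d_CH₃NH₂ + d_HCl = 205 cm, d_HCl = 205/(1 + 1.083) = 98.39 cm.
d_CH₃NH₂ = 205 − 98.39 = 106.6 cm.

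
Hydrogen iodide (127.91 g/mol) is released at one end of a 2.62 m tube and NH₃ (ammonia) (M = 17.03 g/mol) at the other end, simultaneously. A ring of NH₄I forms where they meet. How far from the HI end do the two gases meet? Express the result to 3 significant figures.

In equal time, each gas travels a distance ∝ its rate ∝ 1/√M, so d_HI/d_NH₃ = √(M_NH₃/M_HI) = √(17.03/127.91) = 0.3649.
With d_HI + d_NH₃ = 2.62 m, d_NH₃ = 2.62/(1 + 0.3649) = 1.920 m.
d_HI = 2.62 − 1.920 = 0.700 m.

0.700 m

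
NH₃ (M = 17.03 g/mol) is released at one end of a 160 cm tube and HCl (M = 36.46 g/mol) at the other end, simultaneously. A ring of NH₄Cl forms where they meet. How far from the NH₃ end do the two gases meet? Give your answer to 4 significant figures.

95.04 cm

Graham's law gives d_NH₃/d_HCl = rate_NH₃/rate_HCl = √(M_HCl/M_NH₃) = √(36.46/17.03) = 1.463.
With d_NH₃ + d_HCl = 160 cm, d_HCl = 160/(1 + 1.463) = 64.96 cm.
d_NH₃ = 160 − 64.96 = 95.04 cm.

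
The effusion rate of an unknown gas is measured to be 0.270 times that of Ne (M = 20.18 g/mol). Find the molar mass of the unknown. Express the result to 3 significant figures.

277 g/mol

Using Graham's law: rate_X/rate_Ne = √(M_Ne/M_X).
0.270 = √(20.18/M_X)
M_X = 20.18 / 0.270² = 20.18 / 0.07290 = 277 g/mol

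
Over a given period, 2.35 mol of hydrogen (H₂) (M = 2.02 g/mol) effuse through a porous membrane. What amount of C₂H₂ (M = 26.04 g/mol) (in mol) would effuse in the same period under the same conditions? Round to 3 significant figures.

By Graham's law, rate_C₂H₂/rate_H₂ = √(M_H₂/M_C₂H₂) = √(2.02/26.04) = √0.07757 = 0.2785.
So the amount for C₂H₂ is 2.35 × 0.2785 = 0.655 mol.

0.655 mol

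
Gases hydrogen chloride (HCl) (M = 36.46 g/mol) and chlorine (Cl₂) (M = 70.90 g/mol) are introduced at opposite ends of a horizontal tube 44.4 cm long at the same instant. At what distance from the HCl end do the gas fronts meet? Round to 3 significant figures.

Graham's law gives d_HCl/d_Cl₂ = rate_HCl/rate_Cl₂ = √(M_Cl₂/M_HCl) = √(70.90/36.46) = 1.394.
With d_HCl + d_Cl₂ = 44.4 cm, d_Cl₂ = 44.4/(1 + 1.394) = 18.54 cm.
d_HCl = 44.4 − 18.54 = 25.9 cm.

25.9 cm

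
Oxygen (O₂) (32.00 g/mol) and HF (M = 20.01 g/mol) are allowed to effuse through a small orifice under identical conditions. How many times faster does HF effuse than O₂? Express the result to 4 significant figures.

From Graham's law, rate_HF/rate_O₂ = √(M_O₂/M_HF) = √(32.00/20.01) = √1.599 = 1.265.

1.265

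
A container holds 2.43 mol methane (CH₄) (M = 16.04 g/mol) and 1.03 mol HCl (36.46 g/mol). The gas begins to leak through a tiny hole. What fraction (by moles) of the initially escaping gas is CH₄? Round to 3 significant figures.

Each component's effusion rate ∝ (its partial pressure)·(1/√M) ∝ n_i/√M_i.
x_CH₄(eff) = (n_CH₄/√M_CH₄) / (n_CH₄/√M_CH₄ + n_HCl/√M_HCl)
= (2.43/√16.04) / (2.43/√16.04 + 1.03/√36.46) = 0.6067/(0.6067 + 0.1706) = 0.781.

0.781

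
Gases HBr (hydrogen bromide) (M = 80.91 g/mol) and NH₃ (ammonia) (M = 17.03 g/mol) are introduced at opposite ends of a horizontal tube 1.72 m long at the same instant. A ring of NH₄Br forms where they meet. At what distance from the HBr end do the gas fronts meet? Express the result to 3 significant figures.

0.541 m

In equal time, each gas travels a distance ∝ its rate ∝ 1/√M, so d_HBr/d_NH₃ = √(M_NH₃/M_HBr) = √(17.03/80.91) = 0.4588.
With d_HBr + d_NH₃ = 1.72 m, d_NH₃ = 1.72/(1 + 0.4588) = 1.179 m.
d_HBr = 1.72 − 1.179 = 0.541 m.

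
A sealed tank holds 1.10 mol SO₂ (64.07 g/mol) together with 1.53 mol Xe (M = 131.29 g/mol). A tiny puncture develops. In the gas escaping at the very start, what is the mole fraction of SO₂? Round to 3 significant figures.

0.507

The effusion rate of species i is ∝ p_i/√M_i ∝ n_i/√M_i.
x_SO₂(eff) = (n_SO₂/√M_SO₂) / (n_SO₂/√M_SO₂ + n_Xe/√M_Xe)
= (1.10/√64.07) / (1.10/√64.07 + 1.53/√131.29) = 0.1374/(0.1374 + 0.1335) = 0.507.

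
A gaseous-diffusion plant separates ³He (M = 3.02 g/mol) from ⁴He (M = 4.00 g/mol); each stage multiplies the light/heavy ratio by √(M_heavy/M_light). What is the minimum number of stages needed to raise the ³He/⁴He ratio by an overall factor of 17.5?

Single-stage factor α = √(4.00/3.02), so ln α = ½ ln(1.32450) = 0.1405.
Need α^N ≥ 17.5 ⇒ N ≥ ln(17.5) / ln α = 2.862 / 0.1405 = 20.37.
Minimum whole number of stages: N = 21.

21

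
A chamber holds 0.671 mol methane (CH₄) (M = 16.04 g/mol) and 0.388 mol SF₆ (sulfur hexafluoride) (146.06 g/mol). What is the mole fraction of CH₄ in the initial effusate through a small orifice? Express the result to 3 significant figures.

Rate_i ∝ x_i/√M_i (Graham's law weighted by mole fraction), so the effusate composition follows n_i/√M_i.
So x_CH₄ in the escaping gas = (n_CH₄/√M_CH₄) / Σ(n_i/√M_i)
= (0.671/√16.04) / (0.671/√16.04 + 0.388/√146.06) = 0.1675/(0.1675 + 0.03210) = 0.839.

0.839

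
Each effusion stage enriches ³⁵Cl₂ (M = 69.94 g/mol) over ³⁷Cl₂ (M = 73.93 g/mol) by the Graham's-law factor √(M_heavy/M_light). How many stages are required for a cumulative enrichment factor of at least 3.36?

44

With α = √(73.93/69.94) per stage, ln α = ½ ln(1.05705) = 0.02774.
Need α^N ≥ 3.36 ⇒ N ≥ ln(3.36) / ln α = 1.212 / 0.02774 = 43.69.
Minimum whole number of stages: N = 44.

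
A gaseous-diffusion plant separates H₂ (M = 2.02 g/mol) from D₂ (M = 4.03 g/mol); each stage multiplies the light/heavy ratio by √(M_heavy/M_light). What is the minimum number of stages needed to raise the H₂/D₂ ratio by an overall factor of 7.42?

Per stage α = (4.03/2.02)^(1/2) = 1.99505^0.5, giving ln α = 0.3453.
Need α^N ≥ 7.42 ⇒ N ≥ ln(7.42) / ln α = 2.004 / 0.3453 = 5.80.
Rounding up, N = 6 stages.

6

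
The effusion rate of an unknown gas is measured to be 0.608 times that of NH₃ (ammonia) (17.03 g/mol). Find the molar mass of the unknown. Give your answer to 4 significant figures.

Using Graham's law: rate_X/rate_NH₃ = √(M_NH₃/M_X).
0.608 = √(17.03/M_X)
M_X = 17.03 / 0.608² = 17.03 / 0.3697 = 46.07 g/mol

46.07 g/mol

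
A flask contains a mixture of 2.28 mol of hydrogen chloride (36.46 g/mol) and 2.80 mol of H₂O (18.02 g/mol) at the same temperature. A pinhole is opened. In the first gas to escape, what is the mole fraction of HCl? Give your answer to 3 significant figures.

0.364

The effusion rate of species i is ∝ p_i/√M_i ∝ n_i/√M_i.
So x_HCl in the escaping gas = (n_HCl/√M_HCl) / Σ(n_i/√M_i)
= (2.28/√36.46) / (2.28/√36.46 + 2.80/√18.02) = 0.3776/(0.3776 + 0.6596) = 0.364.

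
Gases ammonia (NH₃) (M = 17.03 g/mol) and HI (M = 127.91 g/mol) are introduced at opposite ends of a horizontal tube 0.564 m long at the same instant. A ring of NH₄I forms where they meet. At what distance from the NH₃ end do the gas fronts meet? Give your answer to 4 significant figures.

Distances travelled in equal time are proportional to diffusion rates, so d_NH₃/d_HI = √(M_HI/M_NH₃) = √(127.91/17.03) = 2.741.
With d_NH₃ + d_HI = 0.564 m, d_HI = 0.564/(1 + 2.741) = 0.1508 m.
d_NH₃ = 0.564 − 0.1508 = 0.4132 m.

0.4132 m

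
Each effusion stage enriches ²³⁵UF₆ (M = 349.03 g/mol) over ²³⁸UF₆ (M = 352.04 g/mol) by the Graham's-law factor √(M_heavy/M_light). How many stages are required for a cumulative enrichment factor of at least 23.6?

With α = √(352.04/349.03) per stage, ln α = ½ ln(1.00862) = 0.004293.
Need α^N ≥ 23.6 ⇒ N ≥ ln(23.6) / ln α = 3.161 / 0.004293 = 736.29.
Rounding up, N = 737 stages.

737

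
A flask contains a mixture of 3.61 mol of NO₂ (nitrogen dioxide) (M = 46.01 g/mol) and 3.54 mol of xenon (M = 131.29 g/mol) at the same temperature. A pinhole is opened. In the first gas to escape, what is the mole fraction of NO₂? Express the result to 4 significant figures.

Effusion rate of each component ∝ n_i/√M_i (partial pressure × 1/√M).
Mole fraction of NO₂ in the effusate = (n_NO₂/√M_NO₂) / (n_NO₂/√M_NO₂ + n_Xe/√M_Xe)
= (3.61/√46.01) / (3.61/√46.01 + 3.54/√131.29) = 0.5322/(0.5322 + 0.3089) = 0.6327.

0.6327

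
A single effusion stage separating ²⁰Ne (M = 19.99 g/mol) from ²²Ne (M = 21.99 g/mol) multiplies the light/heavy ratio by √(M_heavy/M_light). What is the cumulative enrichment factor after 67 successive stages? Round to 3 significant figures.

Overall factor = α^67 with α = √(21.99/19.99), i.e. (21.99/19.99)^(67/2).
= 1.10005^(67/2) = 24.4.

24.4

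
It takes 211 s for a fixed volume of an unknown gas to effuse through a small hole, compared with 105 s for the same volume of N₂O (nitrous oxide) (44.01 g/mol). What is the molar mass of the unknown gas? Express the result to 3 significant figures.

From Graham's law, t_X/t_N₂O = √(M_X/M_N₂O).
211/105 = 2.010 = √(M_X/44.01)
M_X = 44.01 × 2.010² = 44.01 × 4.038 = 178 g/mol

178 g/mol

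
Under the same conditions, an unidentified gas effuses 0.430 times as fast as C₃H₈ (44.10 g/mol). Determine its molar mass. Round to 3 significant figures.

Using Graham's law: rate_X/rate_C₃H₈ = √(M_C₃H₈/M_X).
0.430 = √(44.10/M_X)
M_X = 44.10 / 0.430² = 44.10 / 0.1849 = 239 g/mol

239 g/mol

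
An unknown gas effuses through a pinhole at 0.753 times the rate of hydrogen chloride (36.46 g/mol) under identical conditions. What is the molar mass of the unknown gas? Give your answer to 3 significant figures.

Using Graham's law: rate_X/rate_HCl = √(M_HCl/M_X).
0.753 = √(36.46/M_X)
M_X = 36.46 / 0.753² = 36.46 / 0.5670 = 64.3 g/mol

64.3 g/mol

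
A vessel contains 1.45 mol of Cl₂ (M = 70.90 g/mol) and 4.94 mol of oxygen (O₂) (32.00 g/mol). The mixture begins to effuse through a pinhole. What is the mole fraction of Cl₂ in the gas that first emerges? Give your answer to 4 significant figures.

Effusion rate of each component ∝ n_i/√M_i (partial pressure × 1/√M).
So x_Cl₂ in the escaping gas = (n_Cl₂/√M_Cl₂) / Σ(n_i/√M_i)
= (1.45/√70.90) / (1.45/√70.90 + 4.94/√32.00) = 0.1722/(0.1722 + 0.8733) = 0.1647.

0.1647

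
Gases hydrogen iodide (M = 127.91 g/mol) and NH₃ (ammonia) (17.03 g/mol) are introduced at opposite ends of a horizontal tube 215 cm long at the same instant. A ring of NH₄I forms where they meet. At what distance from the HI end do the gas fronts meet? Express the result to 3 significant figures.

Distances travelled in equal time are proportional to diffusion rates, so d_HI/d_NH₃ = √(M_NH₃/M_HI) = √(17.03/127.91) = 0.3649.
With d_HI + d_NH₃ = 215 cm, d_NH₃ = 215/(1 + 0.3649) = 157.5 cm.
d_HI = 215 − 157.5 = 57.5 cm.

57.5 cm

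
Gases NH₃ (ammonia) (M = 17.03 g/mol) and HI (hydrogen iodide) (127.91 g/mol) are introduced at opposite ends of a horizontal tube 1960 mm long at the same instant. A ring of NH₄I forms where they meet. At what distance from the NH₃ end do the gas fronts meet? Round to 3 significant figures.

1440 mm

Distances travelled in equal time are proportional to diffusion rates, so d_NH₃/d_HI = √(M_HI/M_NH₃) = √(127.91/17.03) = 2.741.
With d_NH₃ + d_HI = 1960 mm, d_HI = 1960/(1 + 2.741) = 524.0 mm.
d_NH₃ = 1960 − 524.0 = 1440 mm.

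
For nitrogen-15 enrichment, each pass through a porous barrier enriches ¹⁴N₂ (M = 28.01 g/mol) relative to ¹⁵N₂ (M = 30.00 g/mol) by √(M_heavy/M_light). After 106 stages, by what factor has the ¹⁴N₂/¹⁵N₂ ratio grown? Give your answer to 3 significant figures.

Overall factor = α^106 with α = √(30.00/28.01), i.e. (30.00/28.01)^(106/2).
= 1.07105^53 = 38.0.

38.0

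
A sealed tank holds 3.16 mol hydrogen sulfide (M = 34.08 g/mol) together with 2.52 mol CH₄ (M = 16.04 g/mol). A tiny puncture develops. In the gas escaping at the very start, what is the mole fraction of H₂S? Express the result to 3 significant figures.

0.462

Each component's effusion rate ∝ (its partial pressure)·(1/√M) ∝ n_i/√M_i.
Mole fraction of H₂S in the effusate = (n_H₂S/√M_H₂S) / (n_H₂S/√M_H₂S + n_CH₄/√M_CH₄)
= (3.16/√34.08) / (3.16/√34.08 + 2.52/√16.04) = 0.5413/(0.5413 + 0.6292) = 0.462.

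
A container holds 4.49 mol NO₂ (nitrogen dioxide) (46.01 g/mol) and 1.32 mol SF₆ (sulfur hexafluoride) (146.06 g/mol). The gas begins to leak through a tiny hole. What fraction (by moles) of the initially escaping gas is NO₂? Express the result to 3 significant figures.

0.858

Rate_i ∝ x_i/√M_i (Graham's law weighted by mole fraction), so the effusate composition follows n_i/√M_i.
Mole fraction of NO₂ in the effusate = (n_NO₂/√M_NO₂) / (n_NO₂/√M_NO₂ + n_SF₆/√M_SF₆)
= (4.49/√46.01) / (4.49/√46.01 + 1.32/√146.06) = 0.6619/(0.6619 + 0.1092) = 0.858.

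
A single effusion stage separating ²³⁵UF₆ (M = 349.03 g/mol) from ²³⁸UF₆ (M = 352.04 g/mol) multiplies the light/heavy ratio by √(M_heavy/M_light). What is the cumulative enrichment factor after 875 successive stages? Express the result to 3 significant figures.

42.8

Overall factor = α^875 with α = √(352.04/349.03), i.e. (352.04/349.03)^(875/2).
= 1.00862^(875/2) = 42.8.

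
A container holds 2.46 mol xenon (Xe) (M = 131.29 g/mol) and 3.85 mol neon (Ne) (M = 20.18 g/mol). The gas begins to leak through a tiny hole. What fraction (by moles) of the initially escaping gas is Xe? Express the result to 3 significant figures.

0.200

Effusion rate of each component ∝ n_i/√M_i (partial pressure × 1/√M).
So x_Xe in the escaping gas = (n_Xe/√M_Xe) / Σ(n_i/√M_i)
= (2.46/√131.29) / (2.46/√131.29 + 3.85/√20.18) = 0.2147/(0.2147 + 0.8570) = 0.200.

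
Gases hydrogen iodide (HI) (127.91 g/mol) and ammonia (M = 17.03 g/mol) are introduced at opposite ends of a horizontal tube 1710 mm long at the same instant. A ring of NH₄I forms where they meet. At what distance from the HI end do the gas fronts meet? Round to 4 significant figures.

457.1 mm

Graham's law gives d_HI/d_NH₃ = rate_HI/rate_NH₃ = √(M_NH₃/M_HI) = √(17.03/127.91) = 0.3649.
With d_HI + d_NH₃ = 1710 mm, d_NH₃ = 1710/(1 + 0.3649) = 1253 mm.
d_HI = 1710 − 1253 = 457.1 mm.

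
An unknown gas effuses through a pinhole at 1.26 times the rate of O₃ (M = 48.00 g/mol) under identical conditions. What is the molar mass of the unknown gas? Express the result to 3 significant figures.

By Graham's law, rate_X/rate_O₃ = √(M_O₃/M_X).
1.26 = √(48.00/M_X)
M_X = 48.00 / 1.26² = 48.00 / 1.588 = 30.2 g/mol

30.2 g/mol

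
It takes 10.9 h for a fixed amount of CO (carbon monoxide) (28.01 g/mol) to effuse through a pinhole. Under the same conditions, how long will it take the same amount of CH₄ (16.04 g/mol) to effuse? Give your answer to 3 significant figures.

8.25 h

Graham's law gives t_CH₄/t_CO = √(M_CH₄/M_CO) = √(16.04/28.01) = √0.5727 = 0.7567.
So the time for CH₄ is 10.9 × 0.7567 = 8.25 h.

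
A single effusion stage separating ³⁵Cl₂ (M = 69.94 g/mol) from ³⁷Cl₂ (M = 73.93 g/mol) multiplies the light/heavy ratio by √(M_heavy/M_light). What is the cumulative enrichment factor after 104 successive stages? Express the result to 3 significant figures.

Each stage multiplies the ratio by α = √(73.93/69.94), so after 104 stages the overall factor is α^104 = (73.93/69.94)^(104/2).
= 1.05705^52 = 17.9.

17.9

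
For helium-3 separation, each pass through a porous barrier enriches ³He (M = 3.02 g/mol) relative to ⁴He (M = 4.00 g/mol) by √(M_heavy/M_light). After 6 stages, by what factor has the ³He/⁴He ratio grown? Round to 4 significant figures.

Each stage multiplies the ratio by α = √(4.00/3.02), so after 6 stages the overall factor is α^6 = (4.00/3.02)^(6/2).
= 1.32450^3 = 2.324.

2.324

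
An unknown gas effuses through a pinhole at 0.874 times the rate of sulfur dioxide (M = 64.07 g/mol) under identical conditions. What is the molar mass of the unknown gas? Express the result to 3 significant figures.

83.9 g/mol

From Graham's law, rate_X/rate_SO₂ = √(M_SO₂/M_X).
0.874 = √(64.07/M_X)
M_X = 64.07 / 0.874² = 64.07 / 0.7639 = 83.9 g/mol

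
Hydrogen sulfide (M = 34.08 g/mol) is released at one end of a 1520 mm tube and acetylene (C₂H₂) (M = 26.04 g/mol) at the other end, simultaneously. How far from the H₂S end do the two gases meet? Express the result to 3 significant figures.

709 mm

In equal time, each gas travels a distance ∝ its rate ∝ 1/√M, so d_H₂S/d_C₂H₂ = √(M_C₂H₂/M_H₂S) = √(26.04/34.08) = 0.8741.
With d_H₂S + d_C₂H₂ = 1520 mm, d_C₂H₂ = 1520/(1 + 0.8741) = 811.0 mm.
d_H₂S = 1520 − 811.0 = 709 mm.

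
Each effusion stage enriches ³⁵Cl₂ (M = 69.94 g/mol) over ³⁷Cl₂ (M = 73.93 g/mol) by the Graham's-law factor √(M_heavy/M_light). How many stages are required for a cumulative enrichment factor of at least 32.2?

126

Single-stage factor α = √(73.93/69.94), so ln α = ½ ln(1.05705) = 0.02774.
Need α^N ≥ 32.2 ⇒ N ≥ ln(32.2) / ln α = 3.472 / 0.02774 = 125.16.
Minimum whole number of stages: N = 126.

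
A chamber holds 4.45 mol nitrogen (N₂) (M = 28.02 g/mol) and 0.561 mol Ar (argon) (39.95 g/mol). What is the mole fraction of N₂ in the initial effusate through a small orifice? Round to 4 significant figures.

Effusion rate of each component ∝ n_i/√M_i (partial pressure × 1/√M).
So x_N₂ in the escaping gas = (n_N₂/√M_N₂) / Σ(n_i/√M_i)
= (4.45/√28.02) / (4.45/√28.02 + 0.561/√39.95) = 0.8407/(0.8407 + 0.08876) = 0.9045.

0.9045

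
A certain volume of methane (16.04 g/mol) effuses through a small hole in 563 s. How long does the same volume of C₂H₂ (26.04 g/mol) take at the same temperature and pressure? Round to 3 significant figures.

717 s

Since effusion rate ∝ 1/√M, t_C₂H₂/t_CH₄ = √(M_C₂H₂/M_CH₄) = √(26.04/16.04) = √1.623 = 1.274.
So the time for C₂H₂ is 563 × 1.274 = 717 s.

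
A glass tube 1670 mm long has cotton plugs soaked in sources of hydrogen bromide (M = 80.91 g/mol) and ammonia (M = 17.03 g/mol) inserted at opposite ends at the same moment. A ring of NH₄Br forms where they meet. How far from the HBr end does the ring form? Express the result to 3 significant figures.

In equal time, each gas travels a distance ∝ its rate ∝ 1/√M, so d_HBr/d_NH₃ = √(M_NH₃/M_HBr) = √(17.03/80.91) = 0.4588.
With d_HBr + d_NH₃ = 1670 mm, d_NH₃ = 1670/(1 + 0.4588) = 1145 mm.
d_HBr = 1670 − 1145 = 525 mm.

525 mm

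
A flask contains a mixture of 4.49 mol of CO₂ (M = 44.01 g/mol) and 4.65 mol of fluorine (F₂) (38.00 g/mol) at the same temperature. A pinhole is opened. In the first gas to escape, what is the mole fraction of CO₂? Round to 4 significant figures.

0.4729

Each component's effusion rate ∝ (its partial pressure)·(1/√M) ∝ n_i/√M_i.
x_CO₂(eff) = (n_CO₂/√M_CO₂) / (n_CO₂/√M_CO₂ + n_F₂/√M_F₂)
= (4.49/√44.01) / (4.49/√44.01 + 4.65/√38.00) = 0.6768/(0.6768 + 0.7543) = 0.4729.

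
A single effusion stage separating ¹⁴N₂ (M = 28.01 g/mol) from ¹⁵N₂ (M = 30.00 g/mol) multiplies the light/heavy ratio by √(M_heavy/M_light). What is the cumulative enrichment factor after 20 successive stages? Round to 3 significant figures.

1.99

The single-stage factor is √(M_heavy/M_light), so 20 stages give [√(30.00/28.01)]^20 = (30.00/28.01)^(20/2).
= 1.07105^10 = 1.99.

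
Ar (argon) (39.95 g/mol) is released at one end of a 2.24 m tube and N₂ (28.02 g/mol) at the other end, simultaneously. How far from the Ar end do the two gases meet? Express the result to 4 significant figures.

Distances travelled in equal time are proportional to diffusion rates, so d_Ar/d_N₂ = √(M_N₂/M_Ar) = √(28.02/39.95) = 0.8375.
With d_Ar + d_N₂ = 2.24 m, d_N₂ = 2.24/(1 + 0.8375) = 1.219 m.
d_Ar = 2.24 − 1.219 = 1.021 m.

1.021 m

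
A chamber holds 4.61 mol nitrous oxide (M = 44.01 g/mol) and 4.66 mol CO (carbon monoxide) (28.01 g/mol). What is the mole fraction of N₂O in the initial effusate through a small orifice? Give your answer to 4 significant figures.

Effusion rate of each component ∝ n_i/√M_i (partial pressure × 1/√M).
Mole fraction of N₂O in the effusate = (n_N₂O/√M_N₂O) / (n_N₂O/√M_N₂O + n_CO/√M_CO)
= (4.61/√44.01) / (4.61/√44.01 + 4.66/√28.01) = 0.6949/(0.6949 + 0.8805) = 0.4411.

0.4411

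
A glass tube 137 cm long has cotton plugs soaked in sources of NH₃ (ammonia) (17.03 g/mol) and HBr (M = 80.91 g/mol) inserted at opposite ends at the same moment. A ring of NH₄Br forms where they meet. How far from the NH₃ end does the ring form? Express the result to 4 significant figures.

The fronts meet when d_NH₃ + d_HBr = L with d_NH₃/d_HBr = √(M_HBr/M_NH₃) (Graham's law). Here √(M_HBr/M_NH₃) = √(80.91/17.03) = 2.180.
With d_NH₃ + d_HBr = 137 cm, d_HBr = 137/(1 + 2.180) = 43.09 cm.
d_NH₃ = 137 − 43.09 = 93.91 cm.

93.91 cm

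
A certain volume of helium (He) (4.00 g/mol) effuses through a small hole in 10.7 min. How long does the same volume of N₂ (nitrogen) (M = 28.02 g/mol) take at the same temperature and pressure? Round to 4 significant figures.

28.32 min

From Graham's law, t_N₂/t_He = √(M_N₂/M_He) = √(28.02/4.00) = √7.005 = 2.647.
So the time for N₂ is 10.7 × 2.647 = 28.32 min.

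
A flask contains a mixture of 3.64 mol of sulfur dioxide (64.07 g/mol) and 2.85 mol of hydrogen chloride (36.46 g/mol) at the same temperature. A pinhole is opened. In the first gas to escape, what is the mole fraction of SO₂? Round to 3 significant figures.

Rate_i ∝ x_i/√M_i (Graham's law weighted by mole fraction), so the effusate composition follows n_i/√M_i.
So x_SO₂ in the escaping gas = (n_SO₂/√M_SO₂) / Σ(n_i/√M_i)
= (3.64/√64.07) / (3.64/√64.07 + 2.85/√36.46) = 0.4548/(0.4548 + 0.4720) = 0.491.

0.491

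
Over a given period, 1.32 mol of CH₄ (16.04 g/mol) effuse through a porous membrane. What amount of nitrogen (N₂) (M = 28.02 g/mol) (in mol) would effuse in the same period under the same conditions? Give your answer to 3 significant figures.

By Graham's law, rate_N₂/rate_CH₄ = √(M_CH₄/M_N₂) = √(16.04/28.02) = √0.5724 = 0.7566.
So the amount for N₂ is 1.32 × 0.7566 = 0.999 mol.

0.999 mol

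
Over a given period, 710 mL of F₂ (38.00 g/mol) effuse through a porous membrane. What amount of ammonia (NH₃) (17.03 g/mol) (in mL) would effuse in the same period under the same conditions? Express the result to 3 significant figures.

1060 mL

Graham's law gives rate_NH₃/rate_F₂ = √(M_F₂/M_NH₃) = √(38.00/17.03) = √2.231 = 1.494.
So the volume for NH₃ is 710 × 1.494 = 1060 mL.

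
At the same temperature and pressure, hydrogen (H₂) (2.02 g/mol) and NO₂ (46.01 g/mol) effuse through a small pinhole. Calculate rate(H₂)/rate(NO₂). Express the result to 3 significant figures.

4.77

Since effusion rate ∝ 1/√M, rate_H₂/rate_NO₂ = √(M_NO₂/M_H₂) = √(46.01/2.02) = √22.78 = 4.77.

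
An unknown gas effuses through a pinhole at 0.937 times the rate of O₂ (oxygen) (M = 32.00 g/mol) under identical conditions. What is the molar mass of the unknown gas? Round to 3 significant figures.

Using Graham's law: rate_X/rate_O₂ = √(M_O₂/M_X).
0.937 = √(32.00/M_X)
M_X = 32.00 / 0.937² = 32.00 / 0.8780 = 36.4 g/mol

36.4 g/mol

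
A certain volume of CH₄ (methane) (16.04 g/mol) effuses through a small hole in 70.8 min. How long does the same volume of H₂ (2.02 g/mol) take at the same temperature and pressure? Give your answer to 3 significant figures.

From Graham's law, t_H₂/t_CH₄ = √(M_H₂/M_CH₄) = √(2.02/16.04) = √0.1259 = 0.3549.
So the time for H₂ is 70.8 × 0.3549 = 25.1 min.

25.1 min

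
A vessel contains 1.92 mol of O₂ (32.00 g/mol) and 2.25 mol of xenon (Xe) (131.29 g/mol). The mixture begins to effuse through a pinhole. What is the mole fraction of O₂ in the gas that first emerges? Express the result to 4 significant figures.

Each component's effusion rate ∝ (its partial pressure)·(1/√M) ∝ n_i/√M_i.
So x_O₂ in the escaping gas = (n_O₂/√M_O₂) / Σ(n_i/√M_i)
= (1.92/√32.00) / (1.92/√32.00 + 2.25/√131.29) = 0.3394/(0.3394 + 0.1964) = 0.6335.

0.6335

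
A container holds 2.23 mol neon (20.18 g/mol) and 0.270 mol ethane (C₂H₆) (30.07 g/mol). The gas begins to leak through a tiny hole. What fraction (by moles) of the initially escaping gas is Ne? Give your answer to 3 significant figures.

Rate_i ∝ x_i/√M_i (Graham's law weighted by mole fraction), so the effusate composition follows n_i/√M_i.
So x_Ne in the escaping gas = (n_Ne/√M_Ne) / Σ(n_i/√M_i)
= (2.23/√20.18) / (2.23/√20.18 + 0.270/√30.07) = 0.4964/(0.4964 + 0.04924) = 0.910.

0.910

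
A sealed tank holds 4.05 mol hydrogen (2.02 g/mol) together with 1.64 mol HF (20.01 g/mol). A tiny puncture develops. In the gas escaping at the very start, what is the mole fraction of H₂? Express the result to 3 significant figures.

0.886

Effusion rate of each component ∝ n_i/√M_i (partial pressure × 1/√M).
So x_H₂ in the escaping gas = (n_H₂/√M_H₂) / Σ(n_i/√M_i)
= (4.05/√2.02) / (4.05/√2.02 + 1.64/√20.01) = 2.850/(2.850 + 0.3666) = 0.886.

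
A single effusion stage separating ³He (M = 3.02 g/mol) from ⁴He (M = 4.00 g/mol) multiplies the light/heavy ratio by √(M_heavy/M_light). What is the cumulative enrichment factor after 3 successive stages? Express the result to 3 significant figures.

1.52

Overall factor = α^3 with α = √(4.00/3.02), i.e. (4.00/3.02)^(3/2).
= 1.32450^(3/2) = 1.52.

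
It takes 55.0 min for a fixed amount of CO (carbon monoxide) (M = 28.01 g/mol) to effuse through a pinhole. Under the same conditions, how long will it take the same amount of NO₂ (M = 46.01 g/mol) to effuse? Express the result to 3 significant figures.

By Graham's law, t_NO₂/t_CO = √(M_NO₂/M_CO) = √(46.01/28.01) = √1.643 = 1.282.
So the time for NO₂ is 55.0 × 1.282 = 70.5 min.

70.5 min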